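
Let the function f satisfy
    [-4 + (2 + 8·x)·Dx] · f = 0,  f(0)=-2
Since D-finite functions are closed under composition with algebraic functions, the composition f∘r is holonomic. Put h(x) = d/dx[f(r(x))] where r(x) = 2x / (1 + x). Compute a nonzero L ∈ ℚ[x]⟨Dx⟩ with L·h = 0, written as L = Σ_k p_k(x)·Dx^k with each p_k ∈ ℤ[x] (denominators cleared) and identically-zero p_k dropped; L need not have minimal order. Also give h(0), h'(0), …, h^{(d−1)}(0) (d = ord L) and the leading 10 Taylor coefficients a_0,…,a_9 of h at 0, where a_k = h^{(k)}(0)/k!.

f: a_k = -2, -4, 4, -8, 20, -56, 168, -528, 1716, -5720, …
h₀=f(r): pull back L_f along r ⇒ L₀.
Differentiate: ansatz ord ≤ ord L₀ ⇒ L.
L = (-6 - 18·x) + (-1 - 10·x - 9·x^2)·Dx  (order 1).
h: a_k = -8, 48, -312, 2272, -17640, 141840, -1165080, 9708480, -81744840, 693741040, …
ICs: h(0) = -8.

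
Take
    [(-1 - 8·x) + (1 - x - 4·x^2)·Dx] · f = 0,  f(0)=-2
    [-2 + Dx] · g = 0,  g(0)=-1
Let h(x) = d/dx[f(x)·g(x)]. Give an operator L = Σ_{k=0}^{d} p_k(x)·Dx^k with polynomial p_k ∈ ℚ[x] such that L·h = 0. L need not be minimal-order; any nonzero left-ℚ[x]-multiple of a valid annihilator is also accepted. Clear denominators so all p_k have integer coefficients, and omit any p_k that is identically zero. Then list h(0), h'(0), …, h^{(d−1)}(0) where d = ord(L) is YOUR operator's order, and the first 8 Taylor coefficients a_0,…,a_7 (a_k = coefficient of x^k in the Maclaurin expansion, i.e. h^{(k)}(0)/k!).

L = (18 + 44·x + 20·x^2 - 96·x^3 + 64·x^4) + (-3 - 3·x + 26·x^2 + 16·x^3 - 32·x^4)·Dx  (order 1).
h: a_k = 6, 36, 134, 472, 1486, 69244/15, 68538/5, 4230032/105, …
ICs: h(0) = 6.

f: a_k = -2, -2, -10, -18, -58, -130, -362, -882, …
g: a_k = -1, -2, -2, -4/3, -2/3, -4/15, -4/45, -8/315, …
L₀ := L_f ⊗_s L_g (sym. prod.), ord ≤ 1.
Differentiate: ansatz ord ≤ ord L₀ ⇒ L.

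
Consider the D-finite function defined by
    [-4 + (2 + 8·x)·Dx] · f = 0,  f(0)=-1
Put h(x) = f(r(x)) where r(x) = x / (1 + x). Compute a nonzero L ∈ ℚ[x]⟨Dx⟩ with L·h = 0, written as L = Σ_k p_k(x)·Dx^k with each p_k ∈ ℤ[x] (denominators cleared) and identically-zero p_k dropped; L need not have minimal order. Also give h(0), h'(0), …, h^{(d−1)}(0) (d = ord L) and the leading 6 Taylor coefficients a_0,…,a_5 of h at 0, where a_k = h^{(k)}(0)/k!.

f: a_k = -1, -2, 2, -4, 10, -28, …
Substitute x→r, Dx→(1/r')Dx; clear ⇒ L₀.
L = -2 + (1 + 6·x + 5·x^2)·Dx  (order 1).
h: a_k = -1, -2, 4, -10, 30, -102, …
ICs: h(0) = -1.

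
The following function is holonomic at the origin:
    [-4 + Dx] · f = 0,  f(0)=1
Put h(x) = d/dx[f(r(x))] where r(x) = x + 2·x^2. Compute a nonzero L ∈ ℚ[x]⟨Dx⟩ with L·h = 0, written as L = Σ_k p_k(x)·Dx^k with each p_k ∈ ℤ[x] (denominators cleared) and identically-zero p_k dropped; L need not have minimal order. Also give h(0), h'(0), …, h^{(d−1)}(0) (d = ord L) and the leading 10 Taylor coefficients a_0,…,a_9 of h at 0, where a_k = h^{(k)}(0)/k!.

f: a_k = 1, 4, 8, 32/3, 32/3, 128/15, 256/45, 1024/315, 512/315, 2048/2835, …
f∘r: x↦r, Dx↦Dx/r' in L_f ⇒ L₀.
Differentiate: ansatz ord ≤ ord L₀ ⇒ L.
L = (8 + 32·x + 64·x^2) + (-1 - 4·x)·Dx  (order 1).
h: a_k = 4, 32, 128, 1280/3, 3328/3, 38912/15, 237568/45, 3129344/315, 1073152/63, 77791232/2835, …
ICs: h(0) = 4.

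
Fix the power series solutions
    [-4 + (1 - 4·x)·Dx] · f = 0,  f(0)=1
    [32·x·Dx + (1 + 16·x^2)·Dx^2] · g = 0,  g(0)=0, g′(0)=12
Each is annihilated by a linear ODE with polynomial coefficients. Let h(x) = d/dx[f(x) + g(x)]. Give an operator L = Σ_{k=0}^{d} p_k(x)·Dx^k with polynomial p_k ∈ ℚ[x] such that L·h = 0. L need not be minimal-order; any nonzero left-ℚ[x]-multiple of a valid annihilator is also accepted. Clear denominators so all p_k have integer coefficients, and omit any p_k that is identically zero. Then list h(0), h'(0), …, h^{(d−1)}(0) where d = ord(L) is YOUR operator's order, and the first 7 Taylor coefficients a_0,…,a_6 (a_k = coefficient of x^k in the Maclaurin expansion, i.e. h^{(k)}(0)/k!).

L = (-32 + 512·x + 1536·x^2) + (16 - 32·x + 256·x^2 + 1536·x^3)·Dx + (-1 + 256·x^4)·Dx^2  (order 2).
h: a_k = 16, 32, 0, 1024, 8192, 24576, 65536, …
ICs: h(0) = 16, h′(0) = 32.

f: a_k = 1, 4, 16, 64, 256, 1024, 4096, …
g: a_k = 0, 12, 0, -64, 0, 3072/5, 0, …
Weyl lclm of L_f,L_g ⇒ L₀ (ord ≤ 3).
Differentiate: ansatz ord ≤ ord L₀ ⇒ L.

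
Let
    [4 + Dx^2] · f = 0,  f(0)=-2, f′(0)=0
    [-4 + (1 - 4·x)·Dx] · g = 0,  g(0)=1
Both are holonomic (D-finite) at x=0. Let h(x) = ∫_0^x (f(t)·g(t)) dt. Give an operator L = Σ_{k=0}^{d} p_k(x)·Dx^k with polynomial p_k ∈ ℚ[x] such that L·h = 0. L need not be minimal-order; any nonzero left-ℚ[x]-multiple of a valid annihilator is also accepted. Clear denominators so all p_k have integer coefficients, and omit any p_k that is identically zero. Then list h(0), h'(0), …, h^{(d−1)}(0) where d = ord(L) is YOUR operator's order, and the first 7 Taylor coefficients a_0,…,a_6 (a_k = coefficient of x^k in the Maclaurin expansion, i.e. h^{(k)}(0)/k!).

f: a_k = -2, 0, 4, 0, -4/3, 0, 8/45, …
g: a_k = 1, 4, 16, 64, 256, 1024, 4096, …
Sym-product of L_f,L_g gives L₀ (≤ ord 2).
h=∫h₀ ⇒ L = L₀·Dx.
L = (-4 + 16·x)·Dx + 8·Dx^2 + (-1 + 4·x)·Dx^3  (order 3).
h: a_k = 0, -2, -4, -28/3, -28, -1348/15, -2696/9, …
ICs: h(0) = 0, h′(0) = -2, h′′(0) = -8.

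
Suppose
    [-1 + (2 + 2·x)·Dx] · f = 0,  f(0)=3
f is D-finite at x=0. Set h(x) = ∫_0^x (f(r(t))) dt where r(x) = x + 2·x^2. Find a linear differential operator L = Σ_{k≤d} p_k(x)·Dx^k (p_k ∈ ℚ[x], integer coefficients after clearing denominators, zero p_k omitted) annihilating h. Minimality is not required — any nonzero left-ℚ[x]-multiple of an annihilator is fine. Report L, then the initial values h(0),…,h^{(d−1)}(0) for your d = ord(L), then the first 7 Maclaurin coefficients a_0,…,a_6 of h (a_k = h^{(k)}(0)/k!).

f: a_k = 3, 3/2, -3/8, 3/16, -15/128, 21/256, -63/1024, …
Substitute x→r, Dx→(1/r')Dx; clear ⇒ L₀.
h=∫h₀ ⇒ L = L₀·Dx.
L = (-1 - 4·x)·Dx + (2 + 2·x + 4·x^2)·Dx^2  (order 2).
h: a_k = 0, 3, 3/4, 7/8, -21/64, -63/640, 119/512, …
ICs: h(0) = 0, h′(0) = 3.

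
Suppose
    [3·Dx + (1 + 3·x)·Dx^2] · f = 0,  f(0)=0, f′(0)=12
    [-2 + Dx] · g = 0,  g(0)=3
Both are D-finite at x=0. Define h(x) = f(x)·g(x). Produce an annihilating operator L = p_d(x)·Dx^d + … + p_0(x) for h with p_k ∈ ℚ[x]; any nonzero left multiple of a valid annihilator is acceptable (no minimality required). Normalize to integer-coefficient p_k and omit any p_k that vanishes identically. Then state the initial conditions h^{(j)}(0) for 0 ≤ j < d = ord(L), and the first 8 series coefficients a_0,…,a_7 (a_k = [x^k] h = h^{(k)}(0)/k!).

L = (-2 + 12·x) + (-1 - 12·x)·Dx + (1 + 3·x)·Dx^2  (order 2).
h: a_k = 0, 36, 18, 72, -87, 1326/5, -660, 60772/35, …
ICs: h(0) = 0, h′(0) = 36.

f: a_k = 0, 12, -18, 36, -81, 972/5, -486, 8748/7, …
g: a_k = 3, 6, 6, 4, 2, 4/5, 4/15, 8/105, …
Product ⇒ symmetric product L₀, ord ≤ 2.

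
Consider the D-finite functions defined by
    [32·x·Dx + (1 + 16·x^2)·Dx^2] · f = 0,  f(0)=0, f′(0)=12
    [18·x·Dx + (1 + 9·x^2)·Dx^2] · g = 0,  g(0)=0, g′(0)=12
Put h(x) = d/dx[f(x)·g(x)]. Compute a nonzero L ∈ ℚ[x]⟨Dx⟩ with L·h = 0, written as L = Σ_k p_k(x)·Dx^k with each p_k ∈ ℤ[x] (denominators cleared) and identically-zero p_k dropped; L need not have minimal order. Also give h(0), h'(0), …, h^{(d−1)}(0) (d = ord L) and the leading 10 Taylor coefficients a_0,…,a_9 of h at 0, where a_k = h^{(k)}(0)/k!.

f: a_k = 0, 12, 0, -64, 0, 3072/5, 0, -49152/7, 0, 262144/3, …
g: a_k = 0, 12, 0, -36, 0, 972/5, 0, -8748/7, 0, 8748, …
f·g: L₀ = L_f ⊗_s L_g, ord ≤ 2·2.
h=h₀': d/dx-closure on L₀ ⇒ L.
L = (-3456·x - 144000·x^3 - 1327104·x^5 + 4147200·x^7 + 71663616·x^9) + (-100 - 11532·x^2 - 259200·x^4 - 1161216·x^6 + 14515200·x^8 + 107495424·x^10)·Dx + (-200·x - 7880·x^3 - 86400·x^5 + 194112·x^7 + 8294400·x^9 + 35831808·x^11)·Dx^2 + (-1 - 50·x^2 - 769·x^4 + 110736·x^8 + 1036800·x^10 + 2985984·x^12)·Dx^3  (order 3).
h: a_k = 0, 288, 0, -4800, 0, 360288/5, 0, -7493760/7, 0, 562014176/35, …
ICs: h(0) = 0, h′(0) = 288, h′′(0) = 0.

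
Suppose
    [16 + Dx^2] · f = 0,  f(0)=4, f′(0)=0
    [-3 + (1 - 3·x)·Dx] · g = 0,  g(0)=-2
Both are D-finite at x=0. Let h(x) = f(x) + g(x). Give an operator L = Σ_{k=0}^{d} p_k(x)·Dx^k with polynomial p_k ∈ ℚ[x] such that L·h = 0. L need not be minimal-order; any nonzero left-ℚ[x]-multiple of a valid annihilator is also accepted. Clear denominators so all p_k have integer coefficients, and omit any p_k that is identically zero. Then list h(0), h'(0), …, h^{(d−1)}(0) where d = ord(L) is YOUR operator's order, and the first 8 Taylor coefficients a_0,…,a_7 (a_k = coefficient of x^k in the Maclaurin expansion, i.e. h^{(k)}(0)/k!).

f: a_k = 4, 0, -32, 0, 128/3, 0, -1024/45, 0, …
g: a_k = -2, -6, -18, -54, -162, -486, -1458, -4374, …
L₀ := lclm(L_f,L_g); ord L₀ ≤ 2+1.
L = (-1680 + 2304·x - 3456·x^2) + (272 - 1584·x + 3456·x^2 - 3456·x^3)·Dx + (-105 + 144·x - 216·x^2)·Dx^2 + (17 - 99·x + 216·x^2 - 216·x^3)·Dx^3  (order 3).
h: a_k = 2, -6, -50, -54, -358/3, -486, -66634/45, -4374, …
ICs: h(0) = 2, h′(0) = -6, h′′(0) = -100.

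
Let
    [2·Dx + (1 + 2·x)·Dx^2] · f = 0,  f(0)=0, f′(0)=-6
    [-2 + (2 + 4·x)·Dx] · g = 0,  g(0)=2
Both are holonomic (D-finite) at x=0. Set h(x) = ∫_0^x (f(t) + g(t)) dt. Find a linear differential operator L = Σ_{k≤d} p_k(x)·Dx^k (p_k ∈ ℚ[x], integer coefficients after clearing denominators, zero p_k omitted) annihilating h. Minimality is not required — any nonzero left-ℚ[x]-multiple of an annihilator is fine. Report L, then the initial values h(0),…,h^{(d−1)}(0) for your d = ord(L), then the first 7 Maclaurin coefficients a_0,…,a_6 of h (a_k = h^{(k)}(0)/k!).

f: a_k = 0, -6, 6, -8, 12, -96/5, 32, …
g: a_k = 2, 2, -1, 1, -5/4, 7/4, -21/8, …
Weyl lclm of L_f,L_g ⇒ L₀ (ord ≤ 3).
Integrate: L := L₀·Dx.
L = 2·Dx^2 + (5 + 10·x)·Dx^3 + (1 + 4·x + 4·x^2)·Dx^4  (order 4).
h: a_k = 0, 2, -2, 5/3, -7/4, 43/20, -349/120, …
ICs: h(0) = 0, h′(0) = 2, h′′(0) = -4, h′′′(0) = 10.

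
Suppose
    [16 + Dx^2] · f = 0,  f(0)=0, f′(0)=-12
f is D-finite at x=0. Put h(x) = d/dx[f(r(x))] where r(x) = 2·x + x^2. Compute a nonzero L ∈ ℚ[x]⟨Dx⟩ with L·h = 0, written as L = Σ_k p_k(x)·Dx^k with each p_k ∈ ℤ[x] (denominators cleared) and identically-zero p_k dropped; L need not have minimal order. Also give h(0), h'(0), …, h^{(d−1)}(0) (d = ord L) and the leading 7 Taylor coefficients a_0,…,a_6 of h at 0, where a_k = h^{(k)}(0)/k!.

L = (67 + 256·x + 384·x^2 + 256·x^3 + 64·x^4) + (-3 - 3·x)·Dx + (1 + 2·x + x^2)·Dx^2  (order 2).
h: a_k = -24, -24, 768, 1536, -3136, -12096, -83968/15, …
ICs: h(0) = -24, h′(0) = -24.

f: a_k = 0, -12, 0, 32, 0, -128/5, 0, …
Substitute x→r, Dx→(1/r')Dx; clear ⇒ L₀.
h=h₀': d/dx-closure on L₀ ⇒ L.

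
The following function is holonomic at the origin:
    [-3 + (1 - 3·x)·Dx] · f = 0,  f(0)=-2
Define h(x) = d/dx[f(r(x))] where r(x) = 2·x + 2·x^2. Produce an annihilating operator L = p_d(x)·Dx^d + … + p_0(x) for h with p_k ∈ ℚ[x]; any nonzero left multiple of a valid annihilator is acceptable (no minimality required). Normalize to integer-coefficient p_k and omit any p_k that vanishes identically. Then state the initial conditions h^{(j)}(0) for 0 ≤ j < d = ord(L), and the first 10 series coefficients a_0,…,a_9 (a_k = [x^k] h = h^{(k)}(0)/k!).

f: a_k = -2, -6, -18, -54, -162, -486, -1458, -4374, -13122, -39366, …
Substitute x→r, Dx→(1/r')Dx; clear ⇒ L₀.
h₀' ⇒ L via d/dx closure of L₀.
L = (14 + 36·x + 36·x^2) + (-1 + 4·x + 18·x^2 + 12·x^3)·Dx  (order 1).
h: a_k = -12, -168, -1728, -15840, -136080, -1122336, -8999424, -70689024, -546575040, -4174001280, …
ICs: h(0) = -12.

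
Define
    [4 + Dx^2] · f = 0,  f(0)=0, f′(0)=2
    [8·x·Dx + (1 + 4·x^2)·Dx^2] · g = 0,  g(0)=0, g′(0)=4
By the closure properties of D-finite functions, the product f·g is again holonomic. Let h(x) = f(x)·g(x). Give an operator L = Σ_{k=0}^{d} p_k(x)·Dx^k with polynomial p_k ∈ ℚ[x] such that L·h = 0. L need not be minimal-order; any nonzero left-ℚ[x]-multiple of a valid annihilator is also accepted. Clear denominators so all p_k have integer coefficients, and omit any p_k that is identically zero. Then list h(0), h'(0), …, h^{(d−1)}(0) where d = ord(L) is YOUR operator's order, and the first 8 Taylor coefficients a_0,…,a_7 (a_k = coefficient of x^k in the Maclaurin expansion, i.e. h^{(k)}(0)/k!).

f: a_k = 0, 2, 0, -4/3, 0, 4/15, 0, -8/315, …
g: a_k = 0, 4, 0, -16/3, 0, 64/5, 0, -256/7, …
h₀=f·g: eliminate ⇒ L₀, order ≤ 2·2.
L = (80 + 832·x^2 + 1408·x^4 + 2048·x^6 + 2048·x^8) + (96·x + 640·x^3 + 1536·x^5 + 2048·x^7)·Dx + (24 + 256·x^2 + 576·x^4 + 1024·x^6 + 1024·x^8)·Dx^2 + (24·x + 160·x^3 + 384·x^5 + 512·x^7)·Dx^3 + (1 + 12·x^2 + 56·x^4 + 128·x^6 + 128·x^8)·Dx^4  (order 4).
h: a_k = 0, 0, 8, 0, -16, 0, 304/9, 0, …
ICs: h(0) = 0, h′(0) = 0, h′′(0) = 16, h′′′(0) = 0.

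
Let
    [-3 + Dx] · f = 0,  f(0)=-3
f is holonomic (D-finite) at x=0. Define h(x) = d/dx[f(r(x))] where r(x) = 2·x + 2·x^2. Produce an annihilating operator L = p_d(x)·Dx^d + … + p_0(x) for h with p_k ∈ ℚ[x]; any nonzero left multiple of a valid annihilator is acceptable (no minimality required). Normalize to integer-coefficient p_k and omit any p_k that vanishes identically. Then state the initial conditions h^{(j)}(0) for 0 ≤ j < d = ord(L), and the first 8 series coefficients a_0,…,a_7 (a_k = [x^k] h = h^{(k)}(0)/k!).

f: a_k = -3, -9, -27/2, -27/2, -81/8, -243/40, -243/80, -729/560, …
h₀=f(r): pull back L_f along r ⇒ L₀.
h₀' ⇒ L via d/dx closure of L₀.
L = (8 + 24·x + 24·x^2) + (-1 - 2·x)·Dx  (order 1).
h: a_k = -18, -144, -648, -2160, -5832, -67392/5, -137376/5, -1767744/35, …
ICs: h(0) = -18.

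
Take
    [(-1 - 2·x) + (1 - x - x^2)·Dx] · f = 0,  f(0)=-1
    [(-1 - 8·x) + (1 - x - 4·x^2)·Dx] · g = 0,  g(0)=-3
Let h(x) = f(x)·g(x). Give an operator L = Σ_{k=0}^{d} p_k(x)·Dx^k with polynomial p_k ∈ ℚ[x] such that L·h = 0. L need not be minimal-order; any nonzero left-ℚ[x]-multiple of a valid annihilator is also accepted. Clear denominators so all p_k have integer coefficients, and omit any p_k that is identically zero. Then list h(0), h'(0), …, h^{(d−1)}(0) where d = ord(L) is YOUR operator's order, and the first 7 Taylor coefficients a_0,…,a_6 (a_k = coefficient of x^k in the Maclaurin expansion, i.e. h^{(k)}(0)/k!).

L = (-2 - 8·x + 15·x^2 + 16·x^3) + (1 - 2·x - 4·x^2 + 5·x^3 + 4·x^4)·Dx  (order 1).
h: a_k = 3, 6, 24, 57, 168, 420, 1131, …
ICs: h(0) = 3.

f: a_k = -1, -1, -2, -3, -5, -8, -13, …
g: a_k = -3, -3, -15, -27, -87, -195, -543, …
L₀ := L_f ⊗_s L_g (sym. prod.), ord ≤ 1.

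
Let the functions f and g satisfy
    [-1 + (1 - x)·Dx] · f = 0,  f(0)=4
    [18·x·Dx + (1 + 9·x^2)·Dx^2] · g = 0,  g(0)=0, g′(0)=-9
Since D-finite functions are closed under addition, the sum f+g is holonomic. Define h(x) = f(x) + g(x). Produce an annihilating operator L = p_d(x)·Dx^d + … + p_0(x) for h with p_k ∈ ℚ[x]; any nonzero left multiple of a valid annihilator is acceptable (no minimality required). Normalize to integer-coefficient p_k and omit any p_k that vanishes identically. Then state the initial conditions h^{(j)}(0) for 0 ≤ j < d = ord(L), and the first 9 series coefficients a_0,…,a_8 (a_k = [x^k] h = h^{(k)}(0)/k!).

L = (-18 + 72·x + 486·x^2)·Dx + (12 - 18·x - 180·x^2 + 486·x^3)·Dx^2 + (-1 - 8·x - 72·x^3 + 81·x^4)·Dx^3  (order 3).
h: a_k = 4, -5, 4, 31, 4, -709/5, 4, 6589/7, 4, …
ICs: h(0) = 4, h′(0) = -5, h′′(0) = 8.

f: a_k = 4, 4, 4, 4, 4, 4, 4, 4, 4, …
g: a_k = 0, -9, 0, 27, 0, -729/5, 0, 6561/7, 0, …
L₀ := lclm(L_f,L_g); ord L₀ ≤ 1+2.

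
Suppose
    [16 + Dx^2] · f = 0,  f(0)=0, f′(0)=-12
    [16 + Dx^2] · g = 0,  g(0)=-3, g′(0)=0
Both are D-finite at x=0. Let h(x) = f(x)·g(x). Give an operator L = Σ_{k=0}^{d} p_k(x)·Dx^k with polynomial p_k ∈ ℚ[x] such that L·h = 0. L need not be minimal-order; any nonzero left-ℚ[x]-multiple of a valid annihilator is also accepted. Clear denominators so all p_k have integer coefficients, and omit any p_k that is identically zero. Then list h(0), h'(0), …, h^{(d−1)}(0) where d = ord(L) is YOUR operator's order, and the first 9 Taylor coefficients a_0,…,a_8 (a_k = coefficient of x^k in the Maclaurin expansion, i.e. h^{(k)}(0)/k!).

L = 64·Dx + Dx^3  (order 3).
h: a_k = 0, 36, 0, -384, 0, 6144/5, 0, -65536/35, 0, …
ICs: h(0) = 0, h′(0) = 36, h′′(0) = 0.

f: a_k = 0, -12, 0, 32, 0, -128/5, 0, 1024/105, 0, …
g: a_k = -3, 0, 24, 0, -32, 0, 256/15, 0, -512/105, …
Sym-product of L_f,L_g gives L₀ (≤ ord 4).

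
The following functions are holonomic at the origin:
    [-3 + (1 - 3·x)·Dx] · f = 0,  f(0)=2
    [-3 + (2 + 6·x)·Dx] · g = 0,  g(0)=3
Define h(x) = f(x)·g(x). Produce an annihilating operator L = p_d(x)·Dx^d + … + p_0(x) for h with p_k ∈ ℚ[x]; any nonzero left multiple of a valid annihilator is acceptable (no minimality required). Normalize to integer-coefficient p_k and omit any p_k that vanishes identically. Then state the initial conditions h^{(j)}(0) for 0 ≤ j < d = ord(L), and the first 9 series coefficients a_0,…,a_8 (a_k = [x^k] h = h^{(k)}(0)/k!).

L = (9 + 9·x) + (-2 + 18·x^2)·Dx  (order 1).
h: a_k = 6, 27, 297/4, 1863/8, 43497/64, 266085/128, 3147093/512, 19099071/1024, 908311401/16384, …
ICs: h(0) = 6.

f: a_k = 2, 6, 18, 54, 162, 486, 1458, 4374, 13122, …
g: a_k = 3, 9/2, -27/8, 81/16, -1215/128, 5103/256, -45927/1024, 216513/2048, -8444007/32768, …
h₀=f·g: eliminate ⇒ L₀, order ≤ 1·1.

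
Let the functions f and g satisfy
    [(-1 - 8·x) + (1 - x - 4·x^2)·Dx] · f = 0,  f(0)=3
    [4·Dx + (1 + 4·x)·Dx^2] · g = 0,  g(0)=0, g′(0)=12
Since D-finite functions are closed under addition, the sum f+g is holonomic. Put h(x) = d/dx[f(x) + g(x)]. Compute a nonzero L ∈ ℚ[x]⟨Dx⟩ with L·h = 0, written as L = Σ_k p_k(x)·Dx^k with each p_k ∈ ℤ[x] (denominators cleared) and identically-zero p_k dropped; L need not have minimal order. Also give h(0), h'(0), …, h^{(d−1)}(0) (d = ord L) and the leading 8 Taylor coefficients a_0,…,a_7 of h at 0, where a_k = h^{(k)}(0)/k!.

f: a_k = 3, 3, 15, 27, 87, 195, 543, 1323, …
g: a_k = 0, 12, -24, 64, -192, 3072/5, -2048, 49152/7, …
Sum ⇒ L₀ = lclm(L_f,L_g) in ℚ(x)⟨Dx⟩.
Derive L from L₀ (diff closure).
L = (268 + 1616·x + 5504·x^2 + 4608·x^3 + 6144·x^4) + (11 + 360·x + 3008·x^2 + 7680·x^3 + 9472·x^4 + 10240·x^5)·Dx + (-7 - 67·x - 154·x^2 + 136·x^3 + 928·x^4 + 2176·x^5 + 2048·x^6)·Dx^2  (order 2).
h: a_k = 15, -18, 273, -420, 4047, -9030, 58413, -168648, …
ICs: h(0) = 15, h′(0) = -18.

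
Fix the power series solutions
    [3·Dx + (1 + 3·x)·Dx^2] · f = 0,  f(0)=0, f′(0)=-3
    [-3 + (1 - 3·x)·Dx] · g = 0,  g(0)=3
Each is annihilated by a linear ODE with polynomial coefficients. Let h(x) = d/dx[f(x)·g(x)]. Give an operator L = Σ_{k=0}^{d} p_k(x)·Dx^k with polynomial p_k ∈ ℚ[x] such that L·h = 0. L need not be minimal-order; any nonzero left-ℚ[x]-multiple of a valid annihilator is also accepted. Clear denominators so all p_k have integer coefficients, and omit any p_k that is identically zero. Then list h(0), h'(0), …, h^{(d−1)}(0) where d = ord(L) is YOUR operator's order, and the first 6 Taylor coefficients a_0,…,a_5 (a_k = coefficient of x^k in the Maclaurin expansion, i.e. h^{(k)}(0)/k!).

f: a_k = 0, -3, 9/2, -9, 81/4, -243/5, …
g: a_k = 3, 9, 27, 81, 243, 729, …
h₀=f·g: eliminate ⇒ L₀, order ≤ 2·1.
h₀' ⇒ L via d/dx closure of L₀.
L = 36 + (3 + 45·x)·Dx + (-1 + 9·x^2)·Dx^2  (order 2).
h: a_k = -9, -27, -405/2, -567, -11421/4, -80919/10, …
ICs: h(0) = -9, h′(0) = -27.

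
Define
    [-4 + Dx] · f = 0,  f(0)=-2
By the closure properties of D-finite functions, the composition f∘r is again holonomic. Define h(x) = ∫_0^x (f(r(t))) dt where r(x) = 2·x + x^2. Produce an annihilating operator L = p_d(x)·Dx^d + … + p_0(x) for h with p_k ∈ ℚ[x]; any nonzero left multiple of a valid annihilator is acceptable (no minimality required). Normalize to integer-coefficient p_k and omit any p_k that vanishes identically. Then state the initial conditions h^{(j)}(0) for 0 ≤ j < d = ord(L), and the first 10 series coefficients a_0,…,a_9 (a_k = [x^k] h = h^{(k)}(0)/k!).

L = (-8 - 8·x)·Dx + Dx^2  (order 2).
h: a_k = 0, -2, -8, -24, -176/3, -368/3, -3392/15, -118208/315, -179264/315, -753856/945, …
ICs: h(0) = 0, h′(0) = -2.

f: a_k = -2, -8, -16, -64/3, -64/3, -256/15, -512/45, -2048/315, -1024/315, -4096/2835, …
Change of var in L_f (x↦r) gives L₀.
∫: right-multiply L₀ by Dx.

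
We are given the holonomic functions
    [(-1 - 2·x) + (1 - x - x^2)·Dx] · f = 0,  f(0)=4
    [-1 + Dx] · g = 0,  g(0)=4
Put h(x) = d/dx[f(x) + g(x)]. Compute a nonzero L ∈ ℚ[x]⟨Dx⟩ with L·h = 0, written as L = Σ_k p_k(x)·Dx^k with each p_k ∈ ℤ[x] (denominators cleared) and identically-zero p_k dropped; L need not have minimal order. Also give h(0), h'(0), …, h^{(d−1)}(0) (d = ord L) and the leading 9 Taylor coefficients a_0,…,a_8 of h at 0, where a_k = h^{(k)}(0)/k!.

f: a_k = 4, 4, 8, 12, 20, 32, 52, 84, 136, …
g: a_k = 4, 4, 2, 2/3, 1/6, 1/30, 1/180, 1/1260, 1/10080, …
h₀=f+g: left-lcm gives L₀, ord ≤ 2.
h=h₀': d/dx-closure on L₀ ⇒ L.
L = (14 + 46·x + 40·x^2 + 36·x^3 + 6·x^4) + (-17 - 48·x - 41·x^2 - 24·x^3 + 5·x^4 + 2·x^5)·Dx + (3 + 2·x + x^2 - 12·x^3 - 11·x^4 - 2·x^5)·Dx^2  (order 2).
h: a_k = 8, 20, 38, 242/3, 961/6, 9361/30, 105841/180, 1370881/1260, 19958401/10080, …
ICs: h(0) = 8, h′(0) = 20.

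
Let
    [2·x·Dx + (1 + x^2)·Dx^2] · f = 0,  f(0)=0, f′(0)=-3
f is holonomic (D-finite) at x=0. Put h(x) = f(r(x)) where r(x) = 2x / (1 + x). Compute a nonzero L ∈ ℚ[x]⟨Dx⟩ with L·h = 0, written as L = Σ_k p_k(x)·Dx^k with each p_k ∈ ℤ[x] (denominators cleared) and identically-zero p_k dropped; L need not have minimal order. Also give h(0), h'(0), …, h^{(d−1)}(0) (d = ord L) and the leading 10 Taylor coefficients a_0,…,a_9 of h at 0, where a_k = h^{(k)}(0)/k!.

f: a_k = 0, -3, 0, 1, 0, -3/5, 0, 3/7, 0, -1/3, …
f∘r: x↦r, Dx↦Dx/r' in L_f ⇒ L₀.
L = (2 + 10·x)·Dx + (1 + 2·x + 5·x^2)·Dx^2  (order 2).
h: a_k = 0, -6, 6, 2, -18, 114/5, 22, -834/7, 126, 718/3, …
ICs: h(0) = 0, h′(0) = -6.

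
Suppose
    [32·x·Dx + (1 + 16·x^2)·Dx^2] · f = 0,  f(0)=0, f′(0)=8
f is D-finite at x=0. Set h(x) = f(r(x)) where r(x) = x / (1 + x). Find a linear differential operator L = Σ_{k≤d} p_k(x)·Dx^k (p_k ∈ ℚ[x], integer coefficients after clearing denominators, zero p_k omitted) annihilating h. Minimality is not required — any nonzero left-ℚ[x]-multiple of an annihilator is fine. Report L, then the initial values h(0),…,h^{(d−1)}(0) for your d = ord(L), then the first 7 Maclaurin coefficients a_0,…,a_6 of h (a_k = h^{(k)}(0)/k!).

f: a_k = 0, 8, 0, -128/3, 0, 2048/5, 0, …
L₀ from L_f via x↦r, Dx↦r'^{-1}Dx.
L = (2 + 34·x)·Dx + (1 + 2·x + 17·x^2)·Dx^2  (order 2).
h: a_k = 0, 8, -8, -104/3, 120, 808/5, -4888/3, …
ICs: h(0) = 0, h′(0) = 8.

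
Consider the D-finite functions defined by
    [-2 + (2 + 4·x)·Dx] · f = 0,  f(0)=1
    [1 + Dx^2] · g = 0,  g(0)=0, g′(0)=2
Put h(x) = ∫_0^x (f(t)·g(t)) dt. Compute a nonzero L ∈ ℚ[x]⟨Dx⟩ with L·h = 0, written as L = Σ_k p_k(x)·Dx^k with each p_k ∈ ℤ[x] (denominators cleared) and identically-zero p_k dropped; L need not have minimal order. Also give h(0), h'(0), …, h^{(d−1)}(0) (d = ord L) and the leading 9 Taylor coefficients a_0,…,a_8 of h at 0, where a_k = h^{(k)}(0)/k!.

L = (4 + 4·x + 4·x^2)·Dx + (-2 - 4·x)·Dx^2 + (1 + 4·x + 4·x^2)·Dx^3  (order 3).
h: a_k = 0, 0, 1, 2/3, -1/3, 2/15, -8/45, 8/35, -191/630, …
ICs: h(0) = 0, h′(0) = 0, h′′(0) = 2.

f: a_k = 1, 1, -1/2, 1/2, -5/8, 7/8, -21/16, 33/16, -429/128, …
g: a_k = 0, 2, 0, -1/3, 0, 1/60, 0, -1/2520, 0, …
f·g: L₀ = L_f ⊗_s L_g, ord ≤ 1·2.
h=∫h₀ ⇒ L = L₀·Dx.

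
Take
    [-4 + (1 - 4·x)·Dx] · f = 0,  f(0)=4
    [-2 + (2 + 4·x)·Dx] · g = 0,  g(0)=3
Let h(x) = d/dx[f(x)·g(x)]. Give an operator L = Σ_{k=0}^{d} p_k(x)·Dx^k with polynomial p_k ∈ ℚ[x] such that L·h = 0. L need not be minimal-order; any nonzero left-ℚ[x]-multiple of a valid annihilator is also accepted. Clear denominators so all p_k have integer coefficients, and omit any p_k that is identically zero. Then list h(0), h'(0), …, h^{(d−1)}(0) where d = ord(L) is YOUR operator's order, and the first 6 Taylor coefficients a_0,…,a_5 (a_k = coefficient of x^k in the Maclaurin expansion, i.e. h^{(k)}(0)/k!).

L = (39 + 120·x + 48·x^2) + (-5 + 6·x + 48·x^2 + 32·x^3)·Dx  (order 1).
h: a_k = 60, 468, 2826, 15042, 150525/2, 722331/2, …
ICs: h(0) = 60.

f: a_k = 4, 16, 64, 256, 1024, 4096, …
g: a_k = 3, 3, -3/2, 3/2, -15/8, 21/8, …
Product ⇒ symmetric product L₀, ord ≤ 1.
Derive L from L₀ (diff closure).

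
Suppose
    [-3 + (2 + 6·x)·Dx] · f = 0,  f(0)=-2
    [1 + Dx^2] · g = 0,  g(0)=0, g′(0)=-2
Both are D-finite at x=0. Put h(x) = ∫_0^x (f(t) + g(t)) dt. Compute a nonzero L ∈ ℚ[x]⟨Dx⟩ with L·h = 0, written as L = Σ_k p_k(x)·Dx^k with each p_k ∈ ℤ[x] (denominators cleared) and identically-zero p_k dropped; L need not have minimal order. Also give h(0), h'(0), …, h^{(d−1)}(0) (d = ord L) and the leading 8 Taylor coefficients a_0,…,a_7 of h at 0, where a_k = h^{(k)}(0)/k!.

L = (-93 - 72·x - 108·x^2)·Dx + (-10 + 18·x + 216·x^2 + 216·x^3)·Dx^2 + (-93 - 72·x - 108·x^2)·Dx^3 + (-10 + 18·x + 216·x^2 + 216·x^3)·Dx^4  (order 4).
h: a_k = 0, -2, -5/2, 3/4, -73/96, 81/64, -25547/11520, 2187/512, …
ICs: h(0) = 0, h′(0) = -2, h′′(0) = -5, h′′′(0) = 9/2.

f: a_k = -2, -3, 9/4, -27/8, 405/64, -1701/128, 15309/512, -72171/1024, …
g: a_k = 0, -2, 0, 1/3, 0, -1/60, 0, 1/2520, …
h₀=f+g: left-lcm gives L₀, ord ≤ 3.
∫: right-multiply L₀ by Dx.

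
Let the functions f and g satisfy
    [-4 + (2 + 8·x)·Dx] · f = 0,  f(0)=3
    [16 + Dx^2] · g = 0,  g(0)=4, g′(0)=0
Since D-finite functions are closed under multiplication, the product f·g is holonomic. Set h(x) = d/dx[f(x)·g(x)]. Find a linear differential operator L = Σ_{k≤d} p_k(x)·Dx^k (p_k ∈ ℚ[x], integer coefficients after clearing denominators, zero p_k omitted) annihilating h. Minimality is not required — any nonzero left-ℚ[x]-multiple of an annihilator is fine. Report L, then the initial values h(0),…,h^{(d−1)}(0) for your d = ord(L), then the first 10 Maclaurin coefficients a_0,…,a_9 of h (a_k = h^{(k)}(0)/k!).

L = (212 + 2304·x + 8704·x^2 + 16384·x^3 + 16384·x^4) + (-4 - 144·x - 768·x^2 - 1024·x^3)·Dx + (7 + 88·x + 432·x^2 + 1024·x^3 + 1024·x^4)·Dx^2  (order 2).
h: a_k = 24, -240, -432, 800, 1040, -11168/5, 89824/15, -2819008/105, 3882672/35, -59982944/135, …
ICs: h(0) = 24, h′(0) = -240.

f: a_k = 3, 6, -6, 12, -30, 84, -252, 792, -2574, 8580, …
g: a_k = 4, 0, -32, 0, 128/3, 0, -1024/45, 0, 2048/315, 0, …
L₀ := L_f ⊗_s L_g (sym. prod.), ord ≤ 2.
h₀' ⇒ L via d/dx closure of L₀.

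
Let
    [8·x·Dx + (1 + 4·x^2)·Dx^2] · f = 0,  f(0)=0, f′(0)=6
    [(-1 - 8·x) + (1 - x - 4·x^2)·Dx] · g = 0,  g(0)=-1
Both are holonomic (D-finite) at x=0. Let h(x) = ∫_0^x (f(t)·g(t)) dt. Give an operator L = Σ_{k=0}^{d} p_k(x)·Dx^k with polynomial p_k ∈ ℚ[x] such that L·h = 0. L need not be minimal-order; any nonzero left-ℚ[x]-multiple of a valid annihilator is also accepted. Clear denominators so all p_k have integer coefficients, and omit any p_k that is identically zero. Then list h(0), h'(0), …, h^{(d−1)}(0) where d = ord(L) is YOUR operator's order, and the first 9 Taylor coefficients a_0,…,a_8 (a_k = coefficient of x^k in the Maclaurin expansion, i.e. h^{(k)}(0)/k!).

f: a_k = 0, 6, 0, -8, 0, 96/5, 0, -384/7, 0, …
g: a_k = -1, -1, -5, -9, -29, -65, -181, -441, -1165, …
Product ⇒ symmetric product L₀, ord ≤ 2.
Integrate: L := L₀·Dx.
L = (8 + 8·x + 96·x^2)·Dx + (2 + 8·x + 16·x^2 + 96·x^3)·Dx^2 + (-1 + x + 4·x^3 + 16·x^4)·Dx^3  (order 3).
h: a_k = 0, 0, -3, -2, -11/2, -46/5, -383/15, -1686/35, -3133/28, …
ICs: h(0) = 0, h′(0) = 0, h′′(0) = -6.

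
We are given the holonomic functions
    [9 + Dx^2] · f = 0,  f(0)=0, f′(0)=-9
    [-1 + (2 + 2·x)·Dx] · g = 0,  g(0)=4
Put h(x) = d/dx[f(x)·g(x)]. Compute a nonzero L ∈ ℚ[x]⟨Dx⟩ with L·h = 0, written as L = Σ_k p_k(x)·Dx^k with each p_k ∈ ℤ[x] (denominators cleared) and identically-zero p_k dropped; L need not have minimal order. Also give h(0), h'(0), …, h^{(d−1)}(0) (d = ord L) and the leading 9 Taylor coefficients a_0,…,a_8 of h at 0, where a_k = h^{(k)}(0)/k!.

f: a_k = 0, -9, 0, 27/2, 0, -243/40, 0, 729/560, 0, …
g: a_k = 4, 2, -1/2, 1/4, -5/32, 7/64, -21/256, 33/512, -429/8192, …
L₀ := L_f ⊗_s L_g (sym. prod.), ord ≤ 2.
Derive L from L₀ (diff closure).
L = (551 + 1968·x + 2712·x^2 + 1728·x^3 + 432·x^4) + (-44 - 140·x - 144·x^2 - 48·x^3)·Dx + (52 + 200·x + 292·x^2 + 192·x^3 + 48·x^4)·Dx^2  (order 2).
h: a_k = -36, -36, 351/2, 99, -4743/32, -9369/160, 61587/1280, 7101/448, -2551257/286720, …
ICs: h(0) = -36, h′(0) = -36.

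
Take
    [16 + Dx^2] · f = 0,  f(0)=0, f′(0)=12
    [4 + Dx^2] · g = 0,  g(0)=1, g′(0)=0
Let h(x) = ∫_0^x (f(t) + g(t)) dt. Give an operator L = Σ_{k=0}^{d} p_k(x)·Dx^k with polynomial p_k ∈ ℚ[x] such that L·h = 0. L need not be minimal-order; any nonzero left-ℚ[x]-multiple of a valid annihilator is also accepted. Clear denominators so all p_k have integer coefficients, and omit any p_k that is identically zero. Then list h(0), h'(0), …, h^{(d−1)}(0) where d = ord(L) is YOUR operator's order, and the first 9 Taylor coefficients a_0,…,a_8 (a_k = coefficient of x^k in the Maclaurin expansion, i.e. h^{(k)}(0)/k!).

L = 64·Dx + 20·Dx^3 + Dx^5  (order 5).
h: a_k = 0, 1, 6, -2/3, -8, 2/15, 64/15, -4/315, -128/105, …
ICs: h(0) = 0, h′(0) = 1, h′′(0) = 12, h′′′(0) = -4, h′′′′(0) = -192.

f: a_k = 0, 12, 0, -32, 0, 128/5, 0, -1024/105, 0, …
g: a_k = 1, 0, -2, 0, 2/3, 0, -4/45, 0, 2/315, …
L₀ := lclm(L_f,L_g); ord L₀ ≤ 2+2.
∫: right-multiply L₀ by Dx.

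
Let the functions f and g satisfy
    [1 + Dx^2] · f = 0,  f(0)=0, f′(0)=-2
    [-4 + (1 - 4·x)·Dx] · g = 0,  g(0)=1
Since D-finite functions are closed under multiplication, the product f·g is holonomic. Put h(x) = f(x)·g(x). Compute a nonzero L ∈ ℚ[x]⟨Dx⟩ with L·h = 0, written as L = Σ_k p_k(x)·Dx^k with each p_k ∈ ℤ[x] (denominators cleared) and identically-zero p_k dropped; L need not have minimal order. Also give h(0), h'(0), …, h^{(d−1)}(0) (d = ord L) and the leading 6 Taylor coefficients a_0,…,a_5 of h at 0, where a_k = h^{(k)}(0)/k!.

L = (-1 + 4·x) + 8·Dx + (-1 + 4·x)·Dx^2  (order 2).
h: a_k = 0, -2, -8, -95/3, -380/3, -30401/60, …
ICs: h(0) = 0, h′(0) = -2.

f: a_k = 0, -2, 0, 1/3, 0, -1/60, …
g: a_k = 1, 4, 16, 64, 256, 1024, …
Product ⇒ symmetric product L₀, ord ≤ 2.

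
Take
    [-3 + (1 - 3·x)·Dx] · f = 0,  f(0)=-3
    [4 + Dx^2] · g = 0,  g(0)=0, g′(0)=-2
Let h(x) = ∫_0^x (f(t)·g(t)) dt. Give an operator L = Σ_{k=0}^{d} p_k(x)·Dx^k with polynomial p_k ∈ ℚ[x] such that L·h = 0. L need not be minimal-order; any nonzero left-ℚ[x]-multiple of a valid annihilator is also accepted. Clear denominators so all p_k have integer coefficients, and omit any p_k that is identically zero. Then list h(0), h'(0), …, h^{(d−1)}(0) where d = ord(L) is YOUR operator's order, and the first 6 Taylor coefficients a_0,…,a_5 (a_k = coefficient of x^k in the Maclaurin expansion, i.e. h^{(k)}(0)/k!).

f: a_k = -3, -9, -27, -81, -243, -729, …
g: a_k = 0, -2, 0, 4/3, 0, -4/15, …
f·g: L₀ = L_f ⊗_s L_g, ord ≤ 1·2.
h=∫₀ˣh₀: take L = L₀·Dx.
L = (-4 + 12·x)·Dx + 6·Dx^2 + (-1 + 3·x)·Dx^3  (order 3).
h: a_k = 0, 0, 3, 6, 25/2, 30, …
ICs: h(0) = 0, h′(0) = 0, h′′(0) = 6.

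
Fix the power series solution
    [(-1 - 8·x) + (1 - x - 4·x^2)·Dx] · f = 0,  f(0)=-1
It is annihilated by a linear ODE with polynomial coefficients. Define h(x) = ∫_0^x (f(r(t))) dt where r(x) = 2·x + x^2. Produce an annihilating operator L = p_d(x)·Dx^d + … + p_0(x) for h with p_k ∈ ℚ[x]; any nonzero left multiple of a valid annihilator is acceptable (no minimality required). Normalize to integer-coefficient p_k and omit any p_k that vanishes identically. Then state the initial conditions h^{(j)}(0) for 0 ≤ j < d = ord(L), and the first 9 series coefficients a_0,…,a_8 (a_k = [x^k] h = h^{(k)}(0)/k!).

L = (2 + 34·x + 48·x^2 + 16·x^3)·Dx + (-1 + 2·x + 17·x^2 + 16·x^3 + 4·x^4)·Dx^2  (order 2).
h: a_k = 0, -1, -1, -7, -23, -577/5, -1531/3, -17489/7, -12079, …
ICs: h(0) = 0, h′(0) = -1.

f: a_k = -1, -1, -5, -9, -29, -65, -181, -441, -1165, …
Change of var in L_f (x↦r) gives L₀.
h=∫₀ˣh₀: take L = L₀·Dx.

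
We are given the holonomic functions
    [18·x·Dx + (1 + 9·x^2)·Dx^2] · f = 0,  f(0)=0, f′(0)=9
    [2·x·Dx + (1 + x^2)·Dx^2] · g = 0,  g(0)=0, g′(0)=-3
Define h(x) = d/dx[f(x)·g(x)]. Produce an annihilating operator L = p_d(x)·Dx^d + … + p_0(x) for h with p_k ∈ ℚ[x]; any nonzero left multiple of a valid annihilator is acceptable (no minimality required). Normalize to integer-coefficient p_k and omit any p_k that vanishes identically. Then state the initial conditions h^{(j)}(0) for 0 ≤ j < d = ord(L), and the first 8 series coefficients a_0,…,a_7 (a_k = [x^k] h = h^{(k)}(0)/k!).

f: a_k = 0, 9, 0, -27, 0, 729/5, 0, -6561/7, …
g: a_k = 0, -3, 0, 1, 0, -3/5, 0, 3/7, …
f·g: L₀ = L_f ⊗_s L_g, ord ≤ 2·2.
h₀' ⇒ L via d/dx closure of L₀.
L = (-216·x - 3600·x^3 - 5184·x^5 + 6480·x^7 + 17496·x^9) + (-40 - 1452·x^2 - 6480·x^4 - 4536·x^6 + 22680·x^8 + 26244·x^10)·Dx + (-80·x - 980·x^3 - 2160·x^5 + 2952·x^7 + 12960·x^9 + 8748·x^11)·Dx^2 + (-1 - 20·x^2 - 109·x^4 + 981·x^8 + 1620·x^10 + 729·x^12)·Dx^3  (order 3).
h: a_k = 0, -54, 0, 360, 0, -14094/5, 0, 166752/7, …
ICs: h(0) = 0, h′(0) = -54, h′′(0) = 0.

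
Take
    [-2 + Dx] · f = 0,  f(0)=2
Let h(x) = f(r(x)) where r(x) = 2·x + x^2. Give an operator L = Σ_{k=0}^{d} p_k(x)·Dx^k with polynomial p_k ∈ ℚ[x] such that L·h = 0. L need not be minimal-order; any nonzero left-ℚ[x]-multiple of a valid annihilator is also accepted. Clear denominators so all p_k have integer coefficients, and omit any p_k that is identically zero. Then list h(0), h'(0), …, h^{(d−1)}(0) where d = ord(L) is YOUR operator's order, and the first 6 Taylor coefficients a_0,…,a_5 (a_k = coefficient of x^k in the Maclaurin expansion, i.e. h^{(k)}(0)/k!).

L = (-4 - 4·x) + Dx  (order 1).
h: a_k = 2, 8, 20, 112/3, 172/3, 1136/15, …
ICs: h(0) = 2.

f: a_k = 2, 4, 4, 8/3, 4/3, 8/15, …
f∘r: x↦r, Dx↦Dx/r' in L_f ⇒ L₀.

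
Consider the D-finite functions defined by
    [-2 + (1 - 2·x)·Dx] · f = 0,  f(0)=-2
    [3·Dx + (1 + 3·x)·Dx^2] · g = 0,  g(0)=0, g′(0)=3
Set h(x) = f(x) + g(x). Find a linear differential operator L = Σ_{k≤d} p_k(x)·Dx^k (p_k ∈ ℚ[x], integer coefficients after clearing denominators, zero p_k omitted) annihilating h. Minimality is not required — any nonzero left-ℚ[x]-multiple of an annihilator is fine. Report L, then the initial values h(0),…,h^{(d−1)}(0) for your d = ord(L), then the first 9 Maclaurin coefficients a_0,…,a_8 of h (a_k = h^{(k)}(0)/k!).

L = (144 + 72·x)·Dx + (6 + 216·x + 144·x^2)·Dx^2 + (-7 - 13·x + 36·x^2 + 36·x^3)·Dx^3  (order 3).
h: a_k = -2, -1, -25/2, -7, -209/4, -77/5, -499/2, 395/7, -10657/8, …
ICs: h(0) = -2, h′(0) = -1, h′′(0) = -25.

f: a_k = -2, -4, -8, -16, -32, -64, -128, -256, -512, …
g: a_k = 0, 3, -9/2, 9, -81/4, 243/5, -243/2, 2187/7, -6561/8, …
Weyl lclm of L_f,L_g ⇒ L₀ (ord ≤ 3).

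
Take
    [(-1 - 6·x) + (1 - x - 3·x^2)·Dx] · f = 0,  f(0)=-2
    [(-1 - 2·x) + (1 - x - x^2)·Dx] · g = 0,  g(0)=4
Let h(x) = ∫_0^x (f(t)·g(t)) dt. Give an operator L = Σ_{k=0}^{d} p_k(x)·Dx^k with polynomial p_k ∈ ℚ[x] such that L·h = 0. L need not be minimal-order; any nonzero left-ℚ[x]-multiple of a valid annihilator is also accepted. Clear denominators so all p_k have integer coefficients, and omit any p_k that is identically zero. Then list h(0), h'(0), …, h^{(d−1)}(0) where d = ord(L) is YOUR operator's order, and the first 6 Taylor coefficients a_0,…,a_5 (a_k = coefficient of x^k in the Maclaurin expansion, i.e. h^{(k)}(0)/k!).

L = (-2 - 6·x + 12·x^2 + 12·x^3)·Dx + (1 - 2·x - 3·x^2 + 4·x^3 + 3·x^4)·Dx^2  (order 2).
h: a_k = 0, -8, -8, -56/3, -32, -336/5, …
ICs: h(0) = 0, h′(0) = -8.

f: a_k = -2, -2, -8, -14, -38, -80, …
g: a_k = 4, 4, 8, 12, 20, 32, …
Product ⇒ symmetric product L₀, ord ≤ 1.
h=∫h₀ ⇒ L = L₀·Dx.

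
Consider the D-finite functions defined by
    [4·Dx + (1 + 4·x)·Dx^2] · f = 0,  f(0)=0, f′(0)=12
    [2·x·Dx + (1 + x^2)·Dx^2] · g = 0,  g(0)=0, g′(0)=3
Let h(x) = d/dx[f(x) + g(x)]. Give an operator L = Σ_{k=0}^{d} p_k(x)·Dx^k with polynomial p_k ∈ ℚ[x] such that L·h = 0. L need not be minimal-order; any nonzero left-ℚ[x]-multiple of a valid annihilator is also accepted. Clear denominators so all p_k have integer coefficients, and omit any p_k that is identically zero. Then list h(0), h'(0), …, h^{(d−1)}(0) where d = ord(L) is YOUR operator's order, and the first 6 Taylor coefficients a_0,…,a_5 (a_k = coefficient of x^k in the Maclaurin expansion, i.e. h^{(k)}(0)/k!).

L = (-4 - 48·x + 12·x^2 + 16·x^3) + (-17 - 8·x - 45·x^2 + 24·x^3 + 32·x^4)·Dx + (-2 - 7·x + 4·x^2 + x^3 + 6·x^4 + 8·x^5)·Dx^2  (order 2).
h: a_k = 15, -48, 189, -768, 3075, -12288, …
ICs: h(0) = 15, h′(0) = -48.

f: a_k = 0, 12, -24, 64, -192, 3072/5, …
g: a_k = 0, 3, 0, -1, 0, 3/5, …
Weyl lclm of L_f,L_g ⇒ L₀ (ord ≤ 4).
Differentiate: ansatz ord ≤ ord L₀ ⇒ L.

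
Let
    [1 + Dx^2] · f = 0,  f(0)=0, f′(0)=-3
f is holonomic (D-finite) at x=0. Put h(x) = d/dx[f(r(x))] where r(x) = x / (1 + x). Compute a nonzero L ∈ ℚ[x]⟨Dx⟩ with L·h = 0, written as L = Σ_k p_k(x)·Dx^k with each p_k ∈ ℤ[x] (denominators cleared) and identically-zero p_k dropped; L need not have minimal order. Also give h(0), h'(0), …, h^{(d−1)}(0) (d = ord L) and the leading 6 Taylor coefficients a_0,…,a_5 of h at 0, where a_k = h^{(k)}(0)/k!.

L = (7 + 12·x + 6·x^2) + (6 + 18·x + 18·x^2 + 6·x^3)·Dx + (1 + 4·x + 6·x^2 + 4·x^3 + x^4)·Dx^2  (order 2).
h: a_k = -3, 6, -15/2, 6, -1/8, -45/4, …
ICs: h(0) = -3, h′(0) = 6.

f: a_k = 0, -3, 0, 1/2, 0, -1/40, …
Change of var in L_f (x↦r) gives L₀.
Derive L from L₀ (diff closure).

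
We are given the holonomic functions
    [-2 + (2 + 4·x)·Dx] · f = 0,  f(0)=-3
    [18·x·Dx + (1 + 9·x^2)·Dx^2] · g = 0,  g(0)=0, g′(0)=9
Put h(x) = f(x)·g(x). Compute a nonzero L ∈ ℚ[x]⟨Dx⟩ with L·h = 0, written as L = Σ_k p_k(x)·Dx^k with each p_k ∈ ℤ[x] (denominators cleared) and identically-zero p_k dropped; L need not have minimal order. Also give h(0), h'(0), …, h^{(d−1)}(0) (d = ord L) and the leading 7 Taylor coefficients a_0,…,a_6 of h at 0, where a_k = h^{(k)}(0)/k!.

L = (3 - 18·x - 9·x^2) + (-2 + 14·x + 54·x^2 + 36·x^3)·Dx + (1 + 4·x + 13·x^2 + 36·x^3 + 36·x^4)·Dx^2  (order 2).
h: a_k = 0, -27, -27, 189/2, 135/2, -18441/40, -16821/40, …
ICs: h(0) = 0, h′(0) = -27.

f: a_k = -3, -3, 3/2, -3/2, 15/8, -21/8, 63/16, …
g: a_k = 0, 9, 0, -27, 0, 729/5, 0, …
Product ⇒ symmetric product L₀, ord ≤ 2.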